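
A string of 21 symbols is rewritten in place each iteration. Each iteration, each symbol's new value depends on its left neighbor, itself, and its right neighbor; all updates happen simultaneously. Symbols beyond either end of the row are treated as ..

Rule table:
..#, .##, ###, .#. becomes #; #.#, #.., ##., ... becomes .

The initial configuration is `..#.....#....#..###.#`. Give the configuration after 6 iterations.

.##....##...##.###..#
##....##...##..##..##
#....##...##..##..##.
#...##...##..##..##..
#..##...##..##..##...
#.##...##..##..##....

#.##...##..##..##....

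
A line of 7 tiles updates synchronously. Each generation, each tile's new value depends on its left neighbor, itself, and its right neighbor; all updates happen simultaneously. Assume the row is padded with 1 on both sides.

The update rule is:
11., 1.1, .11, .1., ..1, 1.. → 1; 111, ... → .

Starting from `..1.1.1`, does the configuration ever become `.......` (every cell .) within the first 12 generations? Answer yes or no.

1111111
.......
all cells are . at generation 2

yes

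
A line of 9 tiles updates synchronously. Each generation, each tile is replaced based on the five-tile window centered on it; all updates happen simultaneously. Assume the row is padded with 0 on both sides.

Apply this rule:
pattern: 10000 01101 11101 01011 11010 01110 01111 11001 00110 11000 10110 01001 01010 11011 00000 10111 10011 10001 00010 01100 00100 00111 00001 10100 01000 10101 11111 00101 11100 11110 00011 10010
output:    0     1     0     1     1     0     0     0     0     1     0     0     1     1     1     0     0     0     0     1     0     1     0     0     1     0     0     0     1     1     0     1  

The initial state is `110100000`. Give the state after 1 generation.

011010111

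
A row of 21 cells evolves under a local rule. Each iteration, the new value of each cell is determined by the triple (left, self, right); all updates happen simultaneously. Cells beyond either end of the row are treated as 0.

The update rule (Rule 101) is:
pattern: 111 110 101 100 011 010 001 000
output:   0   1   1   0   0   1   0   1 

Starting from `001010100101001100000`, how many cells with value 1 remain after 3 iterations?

101111100111000101111
110000100001010110001
010110101101111010101
count of 1: 13

13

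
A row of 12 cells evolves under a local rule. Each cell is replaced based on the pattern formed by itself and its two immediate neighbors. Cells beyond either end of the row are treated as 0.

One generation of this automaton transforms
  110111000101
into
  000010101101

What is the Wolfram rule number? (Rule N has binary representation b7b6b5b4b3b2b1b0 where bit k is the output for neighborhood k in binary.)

position 4: 111 → 1  (bit 7 = 1)
position 1: 110 → 0  (bit 6 = 0)
position 2: 101 → 0  (bit 5 = 0)
position 6: 100 → 1  (bit 4 = 1)
position 0: 011 → 0  (bit 3 = 0)
position 9: 010 → 1  (bit 2 = 1)
position 8: 001 → 1  (bit 1 = 1)
position 7: 000 → 0  (bit 0 = 0)
bits b7..b0 = 10010110 = 150

150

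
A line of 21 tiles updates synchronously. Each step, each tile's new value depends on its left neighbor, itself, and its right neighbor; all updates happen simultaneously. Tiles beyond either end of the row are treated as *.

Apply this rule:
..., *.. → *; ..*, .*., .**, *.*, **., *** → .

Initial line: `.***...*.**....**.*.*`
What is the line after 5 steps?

step 1: ....**.....***.......
step 2: ***...****....******.
step 3: ...**.....***........
step 4: **...****....*******.
step 5: ..**.....***.........

..**.....***.........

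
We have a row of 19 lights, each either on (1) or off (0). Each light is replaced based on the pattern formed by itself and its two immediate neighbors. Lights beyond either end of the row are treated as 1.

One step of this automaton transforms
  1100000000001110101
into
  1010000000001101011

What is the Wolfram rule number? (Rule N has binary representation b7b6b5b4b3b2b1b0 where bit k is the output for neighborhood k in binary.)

184

position 0: 111 → 1  (bit 7 = 1)
position 1: 110 → 0  (bit 6 = 0)
position 15: 101 → 1  (bit 5 = 1)
position 2: 100 → 1  (bit 4 = 1)
position 12: 011 → 1  (bit 3 = 1)
position 16: 010 → 0  (bit 2 = 0)
position 11: 001 → 0  (bit 1 = 0)
position 3: 000 → 0  (bit 0 = 0)
bits b7..b0 = 10111000 = 184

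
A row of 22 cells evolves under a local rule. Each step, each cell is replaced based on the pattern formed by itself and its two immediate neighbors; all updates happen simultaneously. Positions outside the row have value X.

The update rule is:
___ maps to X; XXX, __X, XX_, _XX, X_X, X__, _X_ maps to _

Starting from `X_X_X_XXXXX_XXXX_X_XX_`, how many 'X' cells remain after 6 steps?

20

______________________
_XXXXXXXXXXXXXXXXXXXX_
______________________  (repeats step 1; period 2)
step 6: _XXXXXXXXXXXXXXXXXXXX_
count of X: 20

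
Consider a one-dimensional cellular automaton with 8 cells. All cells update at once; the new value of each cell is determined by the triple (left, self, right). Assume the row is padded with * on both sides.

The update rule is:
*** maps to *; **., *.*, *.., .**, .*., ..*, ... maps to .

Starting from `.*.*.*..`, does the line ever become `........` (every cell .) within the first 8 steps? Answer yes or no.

yes

........
all cells are . at step 1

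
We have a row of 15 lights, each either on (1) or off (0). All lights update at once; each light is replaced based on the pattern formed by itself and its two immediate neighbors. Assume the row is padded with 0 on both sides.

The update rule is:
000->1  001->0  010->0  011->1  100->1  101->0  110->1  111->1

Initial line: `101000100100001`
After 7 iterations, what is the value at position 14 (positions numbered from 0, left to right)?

000110010011100
110111001011111
110111100011111
110111111011111
110111111011111  (fixed point — unchanged through iteration 7)
position 14 holds 1

1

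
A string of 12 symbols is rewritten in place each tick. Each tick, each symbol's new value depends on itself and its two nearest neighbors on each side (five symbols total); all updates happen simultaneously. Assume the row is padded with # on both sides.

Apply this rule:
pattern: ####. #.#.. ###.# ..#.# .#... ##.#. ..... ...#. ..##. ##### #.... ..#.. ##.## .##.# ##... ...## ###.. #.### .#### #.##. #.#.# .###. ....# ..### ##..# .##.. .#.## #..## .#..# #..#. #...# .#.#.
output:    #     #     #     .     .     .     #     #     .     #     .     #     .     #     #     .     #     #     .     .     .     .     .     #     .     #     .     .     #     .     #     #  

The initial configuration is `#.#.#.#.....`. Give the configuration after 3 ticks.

##.#.###..#.

#..#.##..#..
#.....#..##.
##.#.###..#.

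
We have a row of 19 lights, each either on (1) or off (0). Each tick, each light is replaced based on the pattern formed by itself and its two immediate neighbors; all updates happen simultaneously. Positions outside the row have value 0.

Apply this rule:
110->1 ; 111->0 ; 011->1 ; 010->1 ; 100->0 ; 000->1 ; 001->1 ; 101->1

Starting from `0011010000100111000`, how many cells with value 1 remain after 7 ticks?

10

1111110111101101011
1000011100111111111
1011110101100000001
1110011111101111111
1010110000111000001
1111110111101011111
1000011100111110001
count of 1: 10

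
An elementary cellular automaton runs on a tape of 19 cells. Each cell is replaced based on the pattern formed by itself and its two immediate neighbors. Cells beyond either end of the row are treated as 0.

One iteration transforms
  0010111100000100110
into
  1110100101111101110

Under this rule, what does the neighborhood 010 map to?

1

At position 2 the neighborhood is 010; the next row has 1 there.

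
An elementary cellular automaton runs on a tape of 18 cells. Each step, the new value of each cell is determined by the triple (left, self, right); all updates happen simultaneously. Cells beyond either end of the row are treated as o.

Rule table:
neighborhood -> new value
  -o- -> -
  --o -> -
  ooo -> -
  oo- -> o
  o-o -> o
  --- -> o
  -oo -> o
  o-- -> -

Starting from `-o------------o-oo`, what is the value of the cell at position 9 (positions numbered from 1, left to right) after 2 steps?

-

o--oooooooooo--oo-
o--o--------o--ooo
position 9 holds -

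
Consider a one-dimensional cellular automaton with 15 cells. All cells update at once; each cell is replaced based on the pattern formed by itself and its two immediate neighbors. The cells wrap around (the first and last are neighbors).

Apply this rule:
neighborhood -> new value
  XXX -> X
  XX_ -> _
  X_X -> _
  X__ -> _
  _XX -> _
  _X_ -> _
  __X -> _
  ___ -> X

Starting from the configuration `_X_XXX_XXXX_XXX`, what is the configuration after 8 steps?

_X__XXX____XXX_

step 1: ____X___XX___X_
step 2: XXX___X____X___
step 3: _X__X___XX___X_
step 4: ______X____X___
step 5: XXXXX___XX___XX
step 6: XXXX__X____X__X
step 7: XXX_____XX_____
step 8: _X__XXX____XXX_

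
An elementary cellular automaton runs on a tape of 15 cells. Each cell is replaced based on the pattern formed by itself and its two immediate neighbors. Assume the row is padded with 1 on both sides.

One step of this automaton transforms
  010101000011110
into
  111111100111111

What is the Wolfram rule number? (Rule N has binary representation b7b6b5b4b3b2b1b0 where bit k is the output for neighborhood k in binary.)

position 11: 111 → 1  (bit 7 = 1)
position 13: 110 → 1  (bit 6 = 1)
position 0: 101 → 1  (bit 5 = 1)
position 6: 100 → 1  (bit 4 = 1)
position 10: 011 → 1  (bit 3 = 1)
position 1: 010 → 1  (bit 2 = 1)
position 9: 001 → 1  (bit 1 = 1)
position 7: 000 → 0  (bit 0 = 0)
bits b7..b0 = 11111110 = 254

254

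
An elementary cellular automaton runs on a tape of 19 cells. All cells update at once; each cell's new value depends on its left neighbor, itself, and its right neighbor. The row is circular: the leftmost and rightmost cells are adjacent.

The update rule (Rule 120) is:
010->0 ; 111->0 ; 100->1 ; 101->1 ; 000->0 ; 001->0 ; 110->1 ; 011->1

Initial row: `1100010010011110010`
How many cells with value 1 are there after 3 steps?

10

step 1: 1110001001010011001
step 2: 0011000100101011101
step 3: 1011100010010110110
count of 1: 10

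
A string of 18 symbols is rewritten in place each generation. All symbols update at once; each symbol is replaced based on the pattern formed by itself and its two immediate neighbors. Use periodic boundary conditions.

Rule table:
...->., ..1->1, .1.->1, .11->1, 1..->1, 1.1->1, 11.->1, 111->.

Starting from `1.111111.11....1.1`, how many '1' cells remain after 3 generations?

111....11111..1111
..11..11...1111...
.11111111.11..11..
count of 1: 12

12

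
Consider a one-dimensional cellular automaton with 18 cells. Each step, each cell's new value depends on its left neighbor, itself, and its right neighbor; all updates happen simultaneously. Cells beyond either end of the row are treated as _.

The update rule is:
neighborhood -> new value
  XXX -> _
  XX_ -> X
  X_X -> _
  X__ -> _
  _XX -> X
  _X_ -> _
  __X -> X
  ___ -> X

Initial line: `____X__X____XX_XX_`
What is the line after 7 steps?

XX_XX___XX__X_XXXX

XXXX__X__XXXXX_XX_
X__X_X__XX___X_XX_
__X____XXX_XX__XX_
XX__XXXX_X_XX_XXX_
XX_XX__X___XX_X_X_
XX_XX_X__XXXX_____
XX_XX___XX__X_XXXX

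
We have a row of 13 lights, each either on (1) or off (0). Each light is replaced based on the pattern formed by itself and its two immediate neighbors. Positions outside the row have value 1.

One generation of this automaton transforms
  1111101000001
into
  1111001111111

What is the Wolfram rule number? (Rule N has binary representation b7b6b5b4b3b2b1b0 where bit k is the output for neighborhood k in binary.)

159

position 0: 111 → 1  (bit 7 = 1)
position 4: 110 → 0  (bit 6 = 0)
position 5: 101 → 0  (bit 5 = 0)
position 7: 100 → 1  (bit 4 = 1)
position 12: 011 → 1  (bit 3 = 1)
position 6: 010 → 1  (bit 2 = 1)
position 11: 001 → 1  (bit 1 = 1)
position 8: 000 → 1  (bit 0 = 1)
bits b7..b0 = 10011111 = 159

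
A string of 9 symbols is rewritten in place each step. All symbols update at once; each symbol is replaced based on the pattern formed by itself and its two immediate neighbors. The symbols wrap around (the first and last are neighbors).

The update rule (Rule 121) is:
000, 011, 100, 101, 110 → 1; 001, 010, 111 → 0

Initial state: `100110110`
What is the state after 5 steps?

step 1: 010111111
step 2: 101100001
step 3: 111111101
step 4: 000000111
step 5: 111110101

111110101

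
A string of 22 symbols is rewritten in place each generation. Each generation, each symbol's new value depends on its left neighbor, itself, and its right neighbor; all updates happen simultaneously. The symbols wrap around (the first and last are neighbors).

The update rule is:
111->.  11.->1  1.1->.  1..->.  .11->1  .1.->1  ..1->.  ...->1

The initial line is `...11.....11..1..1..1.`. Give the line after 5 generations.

11.11.1.1.11..1..1..1.

11.11.111.11..1..1..1.
11.11.1.1.11..1..1..1.
11.11.1.1.11..1..1..1.  (fixed point — unchanged through generation 5)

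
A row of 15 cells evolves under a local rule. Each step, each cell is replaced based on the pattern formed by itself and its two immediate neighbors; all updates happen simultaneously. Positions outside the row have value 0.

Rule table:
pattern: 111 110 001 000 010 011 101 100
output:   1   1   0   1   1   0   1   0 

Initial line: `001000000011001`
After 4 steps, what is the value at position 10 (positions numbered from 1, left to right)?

0

step 1: 101011111001001
step 2: 111101111001001
step 3: 011110111001001
step 4: 001111011001001
position 10 holds 0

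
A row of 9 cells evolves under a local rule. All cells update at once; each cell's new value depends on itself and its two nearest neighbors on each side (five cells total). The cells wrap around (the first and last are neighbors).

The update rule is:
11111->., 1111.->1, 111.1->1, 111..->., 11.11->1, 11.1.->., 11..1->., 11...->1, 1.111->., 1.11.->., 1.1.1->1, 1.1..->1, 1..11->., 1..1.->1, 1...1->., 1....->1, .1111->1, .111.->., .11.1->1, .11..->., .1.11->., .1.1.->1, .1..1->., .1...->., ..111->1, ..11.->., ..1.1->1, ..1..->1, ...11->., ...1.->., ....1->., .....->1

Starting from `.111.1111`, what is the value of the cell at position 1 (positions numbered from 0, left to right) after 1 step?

1..11.111
position 1 holds .

.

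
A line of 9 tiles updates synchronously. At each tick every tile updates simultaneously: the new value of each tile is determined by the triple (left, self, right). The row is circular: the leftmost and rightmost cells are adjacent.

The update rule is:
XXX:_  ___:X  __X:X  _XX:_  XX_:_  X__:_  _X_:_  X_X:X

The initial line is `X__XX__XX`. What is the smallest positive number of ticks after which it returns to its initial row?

__X___X__
XX__XX__X
___X___X_
XXX__XX__
____X___X
_XXX__XX_
X____X___
__XXX__XX
_X____X__
X__XXX__X
__X____X_
XX__XXX__
___X____X
_XX__XXX_
X___X____
__XX__XXX
_X___X___
X__XX__XX

18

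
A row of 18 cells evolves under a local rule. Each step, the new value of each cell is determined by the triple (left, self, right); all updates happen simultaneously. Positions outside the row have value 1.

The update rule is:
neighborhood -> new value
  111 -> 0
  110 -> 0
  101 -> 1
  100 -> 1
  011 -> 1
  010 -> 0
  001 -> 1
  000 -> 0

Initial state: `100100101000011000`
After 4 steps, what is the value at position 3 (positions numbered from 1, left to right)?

011011010100110101
110110101011101011
001101010110010110
111010101101101101
position 3 holds 1

1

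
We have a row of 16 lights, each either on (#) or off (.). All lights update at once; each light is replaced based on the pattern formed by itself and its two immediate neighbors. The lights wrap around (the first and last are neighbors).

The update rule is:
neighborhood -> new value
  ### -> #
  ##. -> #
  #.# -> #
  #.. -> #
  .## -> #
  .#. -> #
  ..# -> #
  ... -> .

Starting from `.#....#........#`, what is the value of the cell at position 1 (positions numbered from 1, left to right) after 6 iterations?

iteration 1: ###..###......##
iteration 2: #########....###
iteration 3: ##########..####
iteration 4: ################
iteration 5: ################  (fixed point — unchanged through iteration 6)
position 1 holds #

#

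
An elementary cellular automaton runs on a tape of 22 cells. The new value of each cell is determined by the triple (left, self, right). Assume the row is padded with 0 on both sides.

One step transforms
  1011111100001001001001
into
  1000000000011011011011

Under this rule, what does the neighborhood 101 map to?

0

At position 1 the neighborhood is 101; the next row has 0 there.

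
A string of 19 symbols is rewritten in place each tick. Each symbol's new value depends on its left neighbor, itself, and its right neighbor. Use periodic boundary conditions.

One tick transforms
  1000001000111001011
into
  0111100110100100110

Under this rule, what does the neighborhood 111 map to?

At position 11 the neighborhood is 111; the next row has 0 there.

0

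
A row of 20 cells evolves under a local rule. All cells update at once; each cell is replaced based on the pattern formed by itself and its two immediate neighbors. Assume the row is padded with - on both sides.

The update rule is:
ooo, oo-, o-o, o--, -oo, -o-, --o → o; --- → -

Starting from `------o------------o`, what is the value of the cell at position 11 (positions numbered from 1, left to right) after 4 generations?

generation 1: -----ooo----------oo
generation 2: ----ooooo--------ooo
generation 3: ---ooooooo------oooo
generation 4: --ooooooooo----ooooo
position 11 holds o

o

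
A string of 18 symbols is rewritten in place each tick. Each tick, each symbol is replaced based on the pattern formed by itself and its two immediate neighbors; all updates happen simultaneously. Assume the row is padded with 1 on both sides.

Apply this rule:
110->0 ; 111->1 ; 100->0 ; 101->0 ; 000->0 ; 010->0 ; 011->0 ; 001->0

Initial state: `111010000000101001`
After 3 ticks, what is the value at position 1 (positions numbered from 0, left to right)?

0

tick 1: 110000000000000000
tick 2: 100000000000000000
tick 3: 000000000000000000
position 1 holds 0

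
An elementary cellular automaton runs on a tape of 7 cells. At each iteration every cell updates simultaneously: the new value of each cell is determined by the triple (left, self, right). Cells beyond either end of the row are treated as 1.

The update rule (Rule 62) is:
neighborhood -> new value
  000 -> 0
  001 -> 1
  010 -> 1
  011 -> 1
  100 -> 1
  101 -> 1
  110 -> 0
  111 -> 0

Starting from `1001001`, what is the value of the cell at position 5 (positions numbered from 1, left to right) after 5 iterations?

0111111
1100000
0010001
1111011
0000110
position 5 holds 1

1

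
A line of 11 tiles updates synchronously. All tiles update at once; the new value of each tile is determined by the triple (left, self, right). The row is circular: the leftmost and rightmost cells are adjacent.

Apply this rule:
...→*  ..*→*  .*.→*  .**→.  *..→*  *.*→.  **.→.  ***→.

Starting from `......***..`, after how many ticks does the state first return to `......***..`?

tick 1: ******...**
tick 2: ......***..

2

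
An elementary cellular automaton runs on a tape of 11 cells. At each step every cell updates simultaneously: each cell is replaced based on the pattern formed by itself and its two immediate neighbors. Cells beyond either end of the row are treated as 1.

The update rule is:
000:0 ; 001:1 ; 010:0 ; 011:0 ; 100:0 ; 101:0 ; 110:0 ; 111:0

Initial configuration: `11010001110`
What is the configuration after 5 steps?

00000010000
00000100001
00001000010
00010000100
00100001001

00100001001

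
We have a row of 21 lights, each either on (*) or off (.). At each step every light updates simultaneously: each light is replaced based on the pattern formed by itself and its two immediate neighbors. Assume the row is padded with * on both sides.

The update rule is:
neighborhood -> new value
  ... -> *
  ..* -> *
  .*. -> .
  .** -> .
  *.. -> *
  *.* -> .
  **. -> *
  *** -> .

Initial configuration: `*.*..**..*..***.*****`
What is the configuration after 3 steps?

*..**.***.**..*......
***.*...*..***.******
..*..***.**..*.......

..*..***.**..*.......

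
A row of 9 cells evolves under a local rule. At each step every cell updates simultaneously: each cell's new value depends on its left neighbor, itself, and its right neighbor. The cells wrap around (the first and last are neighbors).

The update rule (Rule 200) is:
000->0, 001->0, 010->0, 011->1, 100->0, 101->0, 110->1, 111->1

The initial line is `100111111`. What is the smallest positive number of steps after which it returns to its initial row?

100111111

1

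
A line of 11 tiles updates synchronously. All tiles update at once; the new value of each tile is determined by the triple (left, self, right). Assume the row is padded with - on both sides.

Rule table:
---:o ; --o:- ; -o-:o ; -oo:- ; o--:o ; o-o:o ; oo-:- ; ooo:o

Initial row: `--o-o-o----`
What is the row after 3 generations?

o-ooooooooo
oo-ooooooo-
--o-ooooo-o

--o-ooooo-o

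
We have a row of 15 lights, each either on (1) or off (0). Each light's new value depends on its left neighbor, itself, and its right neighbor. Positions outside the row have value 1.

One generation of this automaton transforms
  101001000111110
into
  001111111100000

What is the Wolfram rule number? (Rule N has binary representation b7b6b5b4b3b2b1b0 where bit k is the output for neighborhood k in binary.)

31

position 10: 111 → 0  (bit 7 = 0)
position 0: 110 → 0  (bit 6 = 0)
position 1: 101 → 0  (bit 5 = 0)
position 3: 100 → 1  (bit 4 = 1)
position 9: 011 → 1  (bit 3 = 1)
position 2: 010 → 1  (bit 2 = 1)
position 4: 001 → 1  (bit 1 = 1)
position 7: 000 → 1  (bit 0 = 1)
bits b7..b0 = 00011111 = 31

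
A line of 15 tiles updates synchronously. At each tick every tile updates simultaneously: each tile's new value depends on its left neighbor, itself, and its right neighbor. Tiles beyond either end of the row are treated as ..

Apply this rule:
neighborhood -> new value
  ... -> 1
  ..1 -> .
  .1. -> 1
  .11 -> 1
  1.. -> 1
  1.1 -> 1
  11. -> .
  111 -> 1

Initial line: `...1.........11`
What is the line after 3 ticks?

11.111111111.1.
1.111111111.111
1111111111.111.

1111111111.111.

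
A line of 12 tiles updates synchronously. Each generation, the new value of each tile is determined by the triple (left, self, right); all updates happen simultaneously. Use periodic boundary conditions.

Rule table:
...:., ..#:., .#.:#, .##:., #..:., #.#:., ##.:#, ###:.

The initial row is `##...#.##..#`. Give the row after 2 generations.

.#...#..#...
.#...#..#...

.#...#..#...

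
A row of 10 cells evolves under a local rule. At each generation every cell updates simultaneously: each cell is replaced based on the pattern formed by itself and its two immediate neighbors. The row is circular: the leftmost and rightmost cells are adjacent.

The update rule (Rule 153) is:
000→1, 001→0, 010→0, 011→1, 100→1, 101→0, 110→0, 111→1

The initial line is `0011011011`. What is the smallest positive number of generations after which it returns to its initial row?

1010010010
0001001000
1100100111
1010010111
0001000111
1100110110
1010100100
0000010010
1111001001
1110100101
1100010001
1011001101
0010101001
1000000100
0111110010
0111101001
0111000100
0110110011
0100101010
0010000001
1001111100
0101111010
0001110001
1101101100
1001001010
0100100000
0010011111
1001011110
0100011100
0011011011

30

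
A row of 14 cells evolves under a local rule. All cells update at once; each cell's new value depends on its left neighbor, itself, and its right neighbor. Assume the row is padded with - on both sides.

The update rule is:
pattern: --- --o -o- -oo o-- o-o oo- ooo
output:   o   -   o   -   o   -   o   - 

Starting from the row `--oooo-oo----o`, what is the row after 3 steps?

---o--oooo-o-o

o----o--oooo-o
oooo-oo----o-o
---o--oooo-o-o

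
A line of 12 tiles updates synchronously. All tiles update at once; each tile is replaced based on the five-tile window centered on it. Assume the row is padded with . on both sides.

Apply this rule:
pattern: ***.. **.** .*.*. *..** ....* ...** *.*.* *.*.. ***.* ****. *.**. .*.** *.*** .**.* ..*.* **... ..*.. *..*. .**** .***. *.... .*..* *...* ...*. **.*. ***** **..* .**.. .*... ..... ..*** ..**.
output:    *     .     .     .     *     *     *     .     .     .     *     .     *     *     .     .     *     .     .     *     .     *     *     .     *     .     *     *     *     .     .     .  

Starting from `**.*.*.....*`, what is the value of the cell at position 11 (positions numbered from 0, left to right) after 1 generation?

*

generation 1: .***..*..*.*
position 11 holds *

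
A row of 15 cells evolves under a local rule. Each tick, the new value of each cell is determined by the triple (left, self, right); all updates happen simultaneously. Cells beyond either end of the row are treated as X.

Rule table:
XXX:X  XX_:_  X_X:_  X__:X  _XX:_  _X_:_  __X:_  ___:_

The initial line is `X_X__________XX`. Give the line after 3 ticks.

_X___X_________

___X__________X
X___X__________
_X___X_________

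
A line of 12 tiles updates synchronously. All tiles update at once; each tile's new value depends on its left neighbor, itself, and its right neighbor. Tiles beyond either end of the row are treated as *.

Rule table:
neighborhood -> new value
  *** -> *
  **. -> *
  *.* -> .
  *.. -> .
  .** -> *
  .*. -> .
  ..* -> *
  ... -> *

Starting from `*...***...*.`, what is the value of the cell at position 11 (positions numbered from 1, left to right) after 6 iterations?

*.*****.**..
*.*****.**.*
*.*****.**.*  (fixed point — unchanged through iteration 6)
position 11 holds .

.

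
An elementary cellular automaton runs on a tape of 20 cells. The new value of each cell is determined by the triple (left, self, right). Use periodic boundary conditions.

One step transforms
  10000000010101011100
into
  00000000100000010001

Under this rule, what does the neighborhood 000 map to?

0

At position 2 the neighborhood is 000; the next row has 0 there.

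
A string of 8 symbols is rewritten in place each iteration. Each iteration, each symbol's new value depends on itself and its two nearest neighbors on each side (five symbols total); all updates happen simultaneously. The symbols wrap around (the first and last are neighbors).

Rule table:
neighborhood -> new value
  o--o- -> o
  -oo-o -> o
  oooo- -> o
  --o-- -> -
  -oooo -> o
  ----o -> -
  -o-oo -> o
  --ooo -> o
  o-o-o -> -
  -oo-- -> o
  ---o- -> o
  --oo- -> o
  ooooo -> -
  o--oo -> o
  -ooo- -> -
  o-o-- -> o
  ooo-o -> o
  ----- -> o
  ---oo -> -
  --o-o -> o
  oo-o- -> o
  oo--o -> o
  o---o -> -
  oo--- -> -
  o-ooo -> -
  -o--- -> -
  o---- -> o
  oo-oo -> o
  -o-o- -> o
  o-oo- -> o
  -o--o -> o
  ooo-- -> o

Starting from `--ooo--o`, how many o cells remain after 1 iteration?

6

ooo-ooo-
count of o: 6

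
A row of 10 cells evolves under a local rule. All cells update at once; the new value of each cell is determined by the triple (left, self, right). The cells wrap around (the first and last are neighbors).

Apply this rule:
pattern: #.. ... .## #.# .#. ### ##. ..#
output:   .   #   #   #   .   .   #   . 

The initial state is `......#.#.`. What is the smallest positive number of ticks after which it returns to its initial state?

#####..#..
#...#.....
..#...###.
#...#.#.#.
..#..#.#.#
......#.#.

6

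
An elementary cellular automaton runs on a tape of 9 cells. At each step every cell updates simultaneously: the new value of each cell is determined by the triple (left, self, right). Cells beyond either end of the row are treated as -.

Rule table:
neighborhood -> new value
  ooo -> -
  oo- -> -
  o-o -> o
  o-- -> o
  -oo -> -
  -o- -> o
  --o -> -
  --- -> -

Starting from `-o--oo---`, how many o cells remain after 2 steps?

3

-oo---o--
---o--oo-
count of o: 3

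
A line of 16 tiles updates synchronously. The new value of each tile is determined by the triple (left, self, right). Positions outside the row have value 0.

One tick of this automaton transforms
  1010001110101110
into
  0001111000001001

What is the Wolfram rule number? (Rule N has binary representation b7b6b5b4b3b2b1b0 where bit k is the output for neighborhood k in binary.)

position 7: 111 → 0  (bit 7 = 0)
position 8: 110 → 0  (bit 6 = 0)
position 1: 101 → 0  (bit 5 = 0)
position 3: 100 → 1  (bit 4 = 1)
position 6: 011 → 1  (bit 3 = 1)
position 0: 010 → 0  (bit 2 = 0)
position 5: 001 → 1  (bit 1 = 1)
position 4: 000 → 1  (bit 0 = 1)
bits b7..b0 = 00011011 = 27

27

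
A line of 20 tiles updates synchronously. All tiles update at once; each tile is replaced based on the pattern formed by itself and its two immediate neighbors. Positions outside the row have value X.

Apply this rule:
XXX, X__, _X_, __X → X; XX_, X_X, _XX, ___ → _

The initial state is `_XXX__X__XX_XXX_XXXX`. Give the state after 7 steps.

________X__XX_X____X

step 1: __X_XXXXX____X___XXX
step 2: XXX__XXX_X__XXX_X_XX
step 3: XX_XX_X__XXX_X__X__X
step 4: X_____XXX_X__XXXXXX_
step 5: _X___X_X__XXX_XXXX__
step 6: _XX_XX_XXX_X___XX_XX
step 7: ________X__XX_X____X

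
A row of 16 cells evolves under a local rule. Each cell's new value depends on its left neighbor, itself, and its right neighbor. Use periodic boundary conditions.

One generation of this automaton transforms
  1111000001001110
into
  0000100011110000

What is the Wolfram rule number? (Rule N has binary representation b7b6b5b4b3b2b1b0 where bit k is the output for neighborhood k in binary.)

position 1: 111 → 0  (bit 7 = 0)
position 3: 110 → 0  (bit 6 = 0)
position 15: 101 → 0  (bit 5 = 0)
position 4: 100 → 1  (bit 4 = 1)
position 0: 011 → 0  (bit 3 = 0)
position 9: 010 → 1  (bit 2 = 1)
position 8: 001 → 1  (bit 1 = 1)
position 5: 000 → 0  (bit 0 = 0)
bits b7..b0 = 00010110 = 22

22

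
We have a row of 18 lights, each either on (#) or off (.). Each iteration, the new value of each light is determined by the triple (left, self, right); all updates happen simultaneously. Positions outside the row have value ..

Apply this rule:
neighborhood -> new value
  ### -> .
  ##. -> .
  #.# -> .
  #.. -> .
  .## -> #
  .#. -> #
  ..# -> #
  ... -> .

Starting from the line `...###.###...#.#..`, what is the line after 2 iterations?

.##...##...##..#..

..##...#....##.#..
.##...##...##..#..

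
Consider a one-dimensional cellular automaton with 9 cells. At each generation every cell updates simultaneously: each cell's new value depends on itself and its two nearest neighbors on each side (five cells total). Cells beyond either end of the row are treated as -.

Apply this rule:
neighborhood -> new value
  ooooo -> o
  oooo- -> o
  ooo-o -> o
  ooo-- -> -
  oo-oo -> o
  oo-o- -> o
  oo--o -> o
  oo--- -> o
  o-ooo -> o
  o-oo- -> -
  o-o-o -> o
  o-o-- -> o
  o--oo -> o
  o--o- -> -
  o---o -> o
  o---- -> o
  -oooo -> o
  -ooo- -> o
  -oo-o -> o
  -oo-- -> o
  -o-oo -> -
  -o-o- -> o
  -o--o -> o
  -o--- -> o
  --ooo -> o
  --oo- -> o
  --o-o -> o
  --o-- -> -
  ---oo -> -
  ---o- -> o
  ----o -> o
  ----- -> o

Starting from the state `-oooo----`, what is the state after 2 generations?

-ooooooo-

-ooo-oooo
-ooooooo-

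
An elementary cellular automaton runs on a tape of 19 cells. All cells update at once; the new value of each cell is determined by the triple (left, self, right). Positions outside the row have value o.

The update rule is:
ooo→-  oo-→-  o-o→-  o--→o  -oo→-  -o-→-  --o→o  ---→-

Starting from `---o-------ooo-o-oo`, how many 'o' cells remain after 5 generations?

generation 1: o-o-o-----o--------
generation 2: -----o---o-o------o
generation 3: o---o-o-o---o----o-
generation 4: -o-o-----o-o-o--o--
generation 5: ----o---o-----oo-oo
count of o: 6

6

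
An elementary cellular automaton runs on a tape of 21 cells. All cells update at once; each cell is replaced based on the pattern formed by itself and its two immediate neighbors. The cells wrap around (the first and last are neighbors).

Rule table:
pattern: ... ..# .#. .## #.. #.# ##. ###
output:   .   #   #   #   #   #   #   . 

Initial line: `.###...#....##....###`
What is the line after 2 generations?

##.##.###..####..##.#
.######.####..#######

.######.####..#######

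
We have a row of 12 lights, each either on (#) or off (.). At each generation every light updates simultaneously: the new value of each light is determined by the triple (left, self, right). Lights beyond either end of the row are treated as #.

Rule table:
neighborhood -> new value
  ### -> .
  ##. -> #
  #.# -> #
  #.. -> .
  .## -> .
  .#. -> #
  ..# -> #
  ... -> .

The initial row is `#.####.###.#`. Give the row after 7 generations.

..#...##.#..

generation 1: ##...##..##.
generation 2: .#..#.#.#.##
generation 3: ##.#######..
generation 4: .##......#.#
generation 5: #.#.....###.
generation 6: ###....#..##
generation 7: ..#...##.#..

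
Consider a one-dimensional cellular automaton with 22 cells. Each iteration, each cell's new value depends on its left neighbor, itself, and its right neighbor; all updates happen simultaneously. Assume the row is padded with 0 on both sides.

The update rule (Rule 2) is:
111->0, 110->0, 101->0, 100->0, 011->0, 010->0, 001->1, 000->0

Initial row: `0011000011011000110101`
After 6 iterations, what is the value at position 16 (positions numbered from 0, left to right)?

0

0100000100000001000000
1000001000000010000000
0000010000000100000000
0000100000001000000000
0001000000010000000000
0010000000100000000000
position 16 holds 0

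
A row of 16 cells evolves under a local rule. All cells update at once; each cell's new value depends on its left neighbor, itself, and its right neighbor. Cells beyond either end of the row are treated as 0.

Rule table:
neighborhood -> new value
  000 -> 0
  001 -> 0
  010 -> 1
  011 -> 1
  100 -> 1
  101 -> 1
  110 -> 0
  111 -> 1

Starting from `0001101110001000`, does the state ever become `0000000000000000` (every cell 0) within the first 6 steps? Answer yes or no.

no

step 1: 0001011101001100
step 2: 0001111011101010
step 3: 0001110111011111
step 4: 0001101110111110
step 5: 0001011101111101
step 6: 0001111011111011
step 6 is 0001111011111011, still not uniform 0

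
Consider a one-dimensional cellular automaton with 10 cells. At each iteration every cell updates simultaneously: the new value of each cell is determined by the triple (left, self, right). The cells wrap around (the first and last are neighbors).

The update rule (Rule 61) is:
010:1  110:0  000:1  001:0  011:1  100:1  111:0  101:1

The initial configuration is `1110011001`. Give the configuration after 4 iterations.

1010111111

0001010101
1101111111
0011000000
1010111111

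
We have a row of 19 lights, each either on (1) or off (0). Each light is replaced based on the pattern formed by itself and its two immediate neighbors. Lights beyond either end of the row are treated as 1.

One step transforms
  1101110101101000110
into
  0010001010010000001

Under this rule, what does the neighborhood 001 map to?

At position 15 the neighborhood is 001; the next row has 0 there.

0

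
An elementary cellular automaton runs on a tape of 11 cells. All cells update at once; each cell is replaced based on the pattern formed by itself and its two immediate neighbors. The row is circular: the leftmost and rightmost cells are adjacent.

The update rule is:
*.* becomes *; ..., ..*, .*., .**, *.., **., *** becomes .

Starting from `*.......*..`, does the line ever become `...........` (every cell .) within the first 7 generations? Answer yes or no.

...........
all cells are . at generation 1

yes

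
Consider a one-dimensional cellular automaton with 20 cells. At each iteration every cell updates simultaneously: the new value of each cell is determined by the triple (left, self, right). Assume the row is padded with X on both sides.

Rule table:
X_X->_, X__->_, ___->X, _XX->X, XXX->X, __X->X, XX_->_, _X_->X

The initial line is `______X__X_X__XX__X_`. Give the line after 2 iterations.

iteration 1: _XXXXXX_XX_X_XX__XX_
iteration 2: _XXXXX__X__X_X__XX__

_XXXXX__X__X_X__XX__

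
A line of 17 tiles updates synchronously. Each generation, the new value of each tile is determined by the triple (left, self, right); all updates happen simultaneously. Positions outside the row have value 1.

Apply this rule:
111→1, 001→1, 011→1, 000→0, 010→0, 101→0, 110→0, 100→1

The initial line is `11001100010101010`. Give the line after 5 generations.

10111010100000000
00110000010000001
11101000101000011
11000101000100111
10101000101011111

10101000101011111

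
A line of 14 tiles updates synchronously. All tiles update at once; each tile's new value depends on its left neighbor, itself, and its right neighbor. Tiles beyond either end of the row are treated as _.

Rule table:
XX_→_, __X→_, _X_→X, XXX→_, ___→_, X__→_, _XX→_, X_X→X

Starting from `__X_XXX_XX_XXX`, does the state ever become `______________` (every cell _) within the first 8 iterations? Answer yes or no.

no

__XX___X__X___
_______X__X___
_______X__X___  (fixed point — unchanged through iteration 8)
iteration 8 is _______X__X___, still not uniform _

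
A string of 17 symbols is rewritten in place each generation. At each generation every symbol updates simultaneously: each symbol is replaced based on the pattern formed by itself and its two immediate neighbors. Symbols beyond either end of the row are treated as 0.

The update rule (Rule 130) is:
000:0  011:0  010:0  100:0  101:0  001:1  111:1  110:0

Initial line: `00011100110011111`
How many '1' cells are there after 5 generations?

3

00101001000101110
01000010001000100
10000100010001000
00001000100010000
00010001000100000
count of 1: 3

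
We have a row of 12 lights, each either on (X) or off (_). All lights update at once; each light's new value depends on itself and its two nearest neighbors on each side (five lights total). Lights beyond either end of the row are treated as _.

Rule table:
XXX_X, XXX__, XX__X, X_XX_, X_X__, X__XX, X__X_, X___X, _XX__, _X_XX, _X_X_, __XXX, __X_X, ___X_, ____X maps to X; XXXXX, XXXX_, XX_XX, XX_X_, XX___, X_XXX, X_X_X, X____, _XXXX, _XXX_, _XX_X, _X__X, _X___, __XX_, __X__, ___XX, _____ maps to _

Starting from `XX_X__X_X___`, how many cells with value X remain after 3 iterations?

iteration 1: ___X_XXXX___
iteration 2: _XXXX___X___
iteration 3: _X__X_XX____
count of X: 4

4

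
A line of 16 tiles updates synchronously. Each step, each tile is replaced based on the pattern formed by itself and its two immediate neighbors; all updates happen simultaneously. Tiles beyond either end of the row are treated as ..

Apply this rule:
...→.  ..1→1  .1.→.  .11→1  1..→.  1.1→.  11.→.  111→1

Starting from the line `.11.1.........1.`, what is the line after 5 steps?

step 1: 11...........1..
step 2: 1...........1...
step 3: ...........1....
step 4: ..........1.....
step 5: .........1......

.........1......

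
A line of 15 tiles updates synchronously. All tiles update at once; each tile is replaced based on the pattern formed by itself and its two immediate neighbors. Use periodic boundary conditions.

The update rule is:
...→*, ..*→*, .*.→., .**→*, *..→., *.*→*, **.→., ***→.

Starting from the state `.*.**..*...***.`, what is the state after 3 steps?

**..*..**..***.

*.**..*..***...
.**..*..**...**
**..*..**..***.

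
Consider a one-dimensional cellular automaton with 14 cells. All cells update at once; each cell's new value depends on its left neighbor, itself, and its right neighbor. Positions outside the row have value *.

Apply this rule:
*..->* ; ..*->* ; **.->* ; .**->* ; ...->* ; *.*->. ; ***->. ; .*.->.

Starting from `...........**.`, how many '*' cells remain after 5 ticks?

tick 1: *************.
tick 2: ............*.
tick 3: ************..
tick 4: ...........***
tick 5: ************..
count of *: 12

12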